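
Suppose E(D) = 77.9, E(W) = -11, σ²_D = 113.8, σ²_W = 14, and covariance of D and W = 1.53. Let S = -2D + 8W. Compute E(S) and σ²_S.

E(S) = -243.8, σ²_S = 1302.24

E(S) = (-2)·E(D) + 8·E(W) = (-2)·77.9 + 8·(-11) = -243.8.
σ²_S = a²·σ²_D + b²·σ²_W + 2ab·covariance of D and W with a = -2, b = 8.
= (-2)²·113.8 + 8²·14 + 2·(-2)·8·1.53
= 455.2 + 896 + (-48.96) = 1302.24.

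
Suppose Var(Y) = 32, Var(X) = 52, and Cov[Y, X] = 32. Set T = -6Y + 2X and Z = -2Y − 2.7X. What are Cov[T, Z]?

Cov[T, Z] = 493.6

By bilinearity, Cov[T, Z] = ac·Var(Y) + bd·Var(X) + (ad+bc)·Cov[Y, X], with a=-6, b=2, c=-2, d=-2.7.
ac·Var(Y) = (-6)·(-2)·32 = 384
bd·Var(X) = 2·(-2.7)·52 = -280.8
(ad+bc)·Cov[Y, X] = (12.2)·32 = 390.4
Cov[T, Z] = 384 + (-280.8) + 390.4 = 493.6.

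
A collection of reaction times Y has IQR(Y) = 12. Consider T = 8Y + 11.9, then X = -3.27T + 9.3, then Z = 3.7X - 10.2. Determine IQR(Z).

IQR(T) = |8|·12 = 96.
IQR(X) = |-3.27|·96 = 313.92.
IQR(Z) = |3.7|·313.92 = 1161.504.

IQR(Z) = 1161.504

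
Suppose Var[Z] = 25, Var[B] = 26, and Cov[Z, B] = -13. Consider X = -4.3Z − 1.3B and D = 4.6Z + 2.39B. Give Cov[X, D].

By bilinearity, Cov[X, D] = ac·Var[Z] + bd·Var[B] + (ad+bc)·Cov[Z, B], with a=-4.3, b=-1.3, c=4.6, d=2.39.
ac·Var[Z] = (-4.3)·4.6·25 = -494.5
bd·Var[B] = (-1.3)·2.39·26 = -80.782
(ad+bc)·Cov[Z, B] = (-16.257)·(-13) = 211.341
Cov[X, D] = -494.5 + (-80.782) + 211.341 = -363.941.

Cov[X, D] = -363.941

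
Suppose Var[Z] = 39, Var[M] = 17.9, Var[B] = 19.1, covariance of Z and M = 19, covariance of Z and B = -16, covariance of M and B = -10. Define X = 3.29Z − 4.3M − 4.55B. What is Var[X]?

Var[X] = a²·Var[Z] + b²·Var[M] + c²·Var[B] + 2ab·covariance of Z and M + 2ac·covariance of Z and B + 2bc·covariance of M and B, with a = 3.29, b = -4.3, c = -4.55.
= 422.1399 + 330.971 + 395.41775 + (-537.586) + 479.024 + (-391.3)
= 698.66665.

Var[X] = 698.66665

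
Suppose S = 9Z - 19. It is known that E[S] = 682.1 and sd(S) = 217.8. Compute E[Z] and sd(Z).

E[Z] = 77.9, sd(Z) = 24.2

From S = 9Z - 19: E[S] = a·E[Z] + b, so E[Z] = (E[S] − b)/a = (682.1 − (-19))/9 = 77.9.
sd(S) = |a|·sd(Z), so sd(Z) = 217.8/|9| = 24.2.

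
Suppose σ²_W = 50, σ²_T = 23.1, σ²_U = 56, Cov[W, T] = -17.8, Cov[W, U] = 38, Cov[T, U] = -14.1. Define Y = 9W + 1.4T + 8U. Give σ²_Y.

σ²_Y = 12386.876

σ²_Y = a²·σ²_W + b²·σ²_T + c²·σ²_U + 2ab·Cov[W, T] + 2ac·Cov[W, U] + 2bc·Cov[T, U], with a = 9, b = 1.4, c = 8.
= 4050 + 45.276 + 3584 + (-448.56) + 5472 + (-315.84)
= 12386.876.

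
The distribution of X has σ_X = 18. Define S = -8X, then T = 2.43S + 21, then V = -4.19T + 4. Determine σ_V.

σ_S = |-8|·18 = 144.
σ_T = |2.43|·144 = 349.92.
σ_V = |-4.19|·349.92 = 1466.1648.

σ_V = 1466.1648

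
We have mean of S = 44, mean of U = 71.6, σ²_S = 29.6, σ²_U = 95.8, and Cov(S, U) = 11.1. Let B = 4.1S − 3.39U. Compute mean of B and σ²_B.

mean of B = 4.1·mean of S + (-3.39)·mean of U = 4.1·44 + (-3.39)·71.6 = -62.324.
σ²_B = a²·σ²_S + b²·σ²_U + 2ab·Cov(S, U) with a = 4.1, b = -3.39.
= 4.1²·29.6 + (-3.39)²·95.8 + 2·4.1·(-3.39)·11.1
= 497.576 + 1100.94318 + (-308.5578) = 1289.96138.

mean of B = -62.324, σ²_B = 1289.96138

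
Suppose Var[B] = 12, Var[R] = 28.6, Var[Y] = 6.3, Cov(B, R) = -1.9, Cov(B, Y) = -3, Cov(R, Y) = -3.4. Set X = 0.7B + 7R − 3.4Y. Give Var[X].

Var[X] = 1637.608

Var[X] = a²·Var[B] + b²·Var[R] + c²·Var[Y] + 2ab·Cov(B, R) + 2ac·Cov(B, Y) + 2bc·Cov(R, Y), with a = 0.7, b = 7, c = -3.4.
= 5.88 + 1401.4 + 72.828 + (-18.62) + 14.28 + 161.84
= 1637.608.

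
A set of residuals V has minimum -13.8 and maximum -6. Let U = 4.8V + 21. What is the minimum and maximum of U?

a = 4.8 > 0, so min(U) = a·min(V)+b = 4.8·(-13.8) + 21 = -45.24 and max(U) = 4.8·(-6) + 21 = -7.8.

min(U) = -45.24, max(U) = -7.8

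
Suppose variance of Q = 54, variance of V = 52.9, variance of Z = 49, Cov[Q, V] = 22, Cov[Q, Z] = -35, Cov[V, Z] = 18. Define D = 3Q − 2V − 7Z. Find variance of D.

variance of D = a²·variance of Q + b²·variance of V + c²·variance of Z + 2ab·Cov[Q, V] + 2ac·Cov[Q, Z] + 2bc·Cov[V, Z], with a = 3, b = -2, c = -7.
= 486 + 211.6 + 2401 + (-264) + 1470 + 504
= 4808.6.

variance of D = 4808.6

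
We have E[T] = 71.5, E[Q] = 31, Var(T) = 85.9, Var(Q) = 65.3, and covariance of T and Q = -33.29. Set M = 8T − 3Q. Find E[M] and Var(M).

E[M] = 479, Var(M) = 7683.22

E[M] = 8·E[T] + (-3)·E[Q] = 8·71.5 + (-3)·31 = 479.
Var(M) = a²·Var(T) + b²·Var(Q) + 2ab·covariance of T and Q with a = 8, b = -3.
= 8²·85.9 + (-3)²·65.3 + 2·8·(-3)·(-33.29)
= 5497.6 + 587.7 + 1597.92 = 7683.22.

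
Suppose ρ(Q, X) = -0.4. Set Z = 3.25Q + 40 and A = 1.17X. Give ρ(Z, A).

Linear rescalings preserve correlation up to sign; here the slopes 3.25 and 1.17 have the same sign, so ρ(Z, A) = ρ(Q, X) = -0.4.

ρ(Z, A) = -0.4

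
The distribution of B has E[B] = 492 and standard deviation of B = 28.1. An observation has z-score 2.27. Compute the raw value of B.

B = E[B] + z·standard deviation of B = 492 + 2.27·28.1 = 555.787.

B = 555.787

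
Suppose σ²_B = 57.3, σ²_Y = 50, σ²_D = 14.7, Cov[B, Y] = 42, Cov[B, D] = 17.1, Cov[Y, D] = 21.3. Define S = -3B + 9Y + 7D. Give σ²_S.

σ²_S = 4983.6

σ²_S = a²·σ²_B + b²·σ²_Y + c²·σ²_D + 2ab·Cov[B, Y] + 2ac·Cov[B, D] + 2bc·Cov[Y, D], with a = -3, b = 9, c = 7.
= 515.7 + 4050 + 720.3 + (-2268) + (-718.2) + 2683.8
= 4983.6.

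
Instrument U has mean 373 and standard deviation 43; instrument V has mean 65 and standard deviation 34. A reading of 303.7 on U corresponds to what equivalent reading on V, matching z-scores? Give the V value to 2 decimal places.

V = 10.20

z = (303.7 − 373)/43 ≈ -1.6116.
V = 65 + z·34 = 65 + (303.7 − 373)·34/43 ≈ 10.20.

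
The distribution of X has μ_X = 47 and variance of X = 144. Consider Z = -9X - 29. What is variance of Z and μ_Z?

Z = -9X - 29 is linear with a = -9, b = -29.
variance of Z = a²·variance of X = (-9)²·144 = 11664 (the additive constant -29 does not affect variance).
μ_Z = a·μ_X + b = (-9)·47 + (-29) = -452.

variance of Z = 11664, μ_Z = -452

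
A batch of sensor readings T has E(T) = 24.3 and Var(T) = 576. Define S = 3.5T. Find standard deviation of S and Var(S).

S = 3.5T is linear with a = 3.5, b = 0.
standard deviation of T = √576 = 24.
standard deviation of S = |a|·standard deviation of T = |3.5|·24 = 84.
Var(S) = a²·Var(T) = 3.5²·576 = 7056.

standard deviation of S = 84, Var(S) = 7056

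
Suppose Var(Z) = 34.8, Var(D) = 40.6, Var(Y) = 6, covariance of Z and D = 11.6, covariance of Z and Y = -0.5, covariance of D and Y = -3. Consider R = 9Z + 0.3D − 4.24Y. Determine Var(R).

Var(R) = a²·Var(Z) + b²·Var(D) + c²·Var(Y) + 2ab·covariance of Z and D + 2ac·covariance of Z and Y + 2bc·covariance of D and Y, with a = 9, b = 0.3, c = -4.24.
= 2818.8 + 3.654 + 107.8656 + 62.64 + 38.16 + 7.632
= 3038.7516.

Var(R) = 3038.7516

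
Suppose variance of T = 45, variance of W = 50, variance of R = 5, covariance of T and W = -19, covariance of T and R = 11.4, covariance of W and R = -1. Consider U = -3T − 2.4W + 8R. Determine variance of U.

variance of U = a²·variance of T + b²·variance of W + c²·variance of R + 2ab·covariance of T and W + 2ac·covariance of T and R + 2bc·covariance of W and R, with a = -3, b = -2.4, c = 8.
= 405 + 288 + 320 + (-273.6) + (-547.2) + 38.4
= 230.6.

variance of U = 230.6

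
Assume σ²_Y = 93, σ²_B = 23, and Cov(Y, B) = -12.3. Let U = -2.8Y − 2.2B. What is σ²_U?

σ²_U = a²·σ²_Y + b²·σ²_B + 2ab·Cov(Y, B) with a = -2.8, b = -2.2.
= (-2.8)²·93 + (-2.2)²·23 + 2·(-2.8)·(-2.2)·(-12.3)
= 729.12 + 111.32 + (-151.536) = 688.904.

σ²_U = 688.904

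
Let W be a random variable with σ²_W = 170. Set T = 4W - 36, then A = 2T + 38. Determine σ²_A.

σ²_A = 10880

σ²_T = 4²·170 = 2720.
σ²_A = 2²·2720 = 10880.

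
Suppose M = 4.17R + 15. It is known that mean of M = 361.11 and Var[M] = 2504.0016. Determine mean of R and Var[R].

mean of R = 83, Var[R] = 144

From M = 4.17R + 15: mean of M = a·mean of R + b, so mean of R = (mean of M − b)/a = (361.11 − 15)/4.17 = 83.
Var[M] = a²·Var[R], so Var[R] = 2504.0016/4.17² = 144.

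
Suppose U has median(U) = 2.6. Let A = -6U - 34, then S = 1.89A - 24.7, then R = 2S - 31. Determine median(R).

median(R) = -267.888

median(A) = (-6)·2.6 + (-34) = -49.6.
median(S) = 1.89·(-49.6) + (-24.7) = -118.444.
median(R) = 2·(-118.444) + (-31) = -267.888.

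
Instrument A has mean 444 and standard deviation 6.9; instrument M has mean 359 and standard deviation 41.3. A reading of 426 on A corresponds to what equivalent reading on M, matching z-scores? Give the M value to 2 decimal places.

M = 251.26

z = (426 − 444)/6.9 ≈ -2.6087.
M = 359 + z·41.3 = 359 + (426 − 444)·41.3/6.9 ≈ 251.26.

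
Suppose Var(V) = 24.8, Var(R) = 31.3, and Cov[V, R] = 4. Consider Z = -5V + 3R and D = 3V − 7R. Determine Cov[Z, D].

By bilinearity, Cov[Z, D] = ac·Var(V) + bd·Var(R) + (ad+bc)·Cov[V, R], with a=-5, b=3, c=3, d=-7.
ac·Var(V) = (-5)·3·24.8 = -372
bd·Var(R) = 3·(-7)·31.3 = -657.3
(ad+bc)·Cov[V, R] = (44)·4 = 176
Cov[Z, D] = -372 + (-657.3) + 176 = -853.3.

Cov[Z, D] = -853.3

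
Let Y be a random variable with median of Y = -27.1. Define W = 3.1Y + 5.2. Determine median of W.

median of W = -78.81

A linear map preserves order up to sign, so median of W = a·median of Y + b = 3.1·(-27.1) + 5.2 = -78.81.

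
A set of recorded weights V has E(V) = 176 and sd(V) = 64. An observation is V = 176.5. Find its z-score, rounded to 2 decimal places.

z = (V − E(V)) / sd(V) = (176.5 − 176) / 64 ≈ 0.01.

z = 0.01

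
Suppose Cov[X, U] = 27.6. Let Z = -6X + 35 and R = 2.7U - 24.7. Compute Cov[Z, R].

Cov[Z, R] = -447.12

Cov[Z, R] = a·c·Cov[X, U] = (-6)·2.7·27.6 = -447.12. Additive constants drop out.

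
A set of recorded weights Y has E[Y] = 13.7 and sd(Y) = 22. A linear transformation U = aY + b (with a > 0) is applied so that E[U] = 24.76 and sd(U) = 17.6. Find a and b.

sd(U) = a·sd(Y) (a > 0), so a = 17.6/22 = 0.8.
E[U] = a·E[Y] + b, so b = 24.76 − 0.8·13.7 = 13.8.

a = 0.8, b = 13.8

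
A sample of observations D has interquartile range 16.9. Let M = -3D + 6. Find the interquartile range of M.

Under M = aD + b, IQR(M) = |a|·IQR(D) = |-3|·16.9 = 50.7 (shifts cancel; spread scales by |a|).

IQR(M) = 50.7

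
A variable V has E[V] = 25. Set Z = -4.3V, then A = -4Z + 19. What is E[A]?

E[A] = 449

E[Z] = (-4.3)·25 = -107.5.
E[A] = (-4)·(-107.5) + 19 = 449.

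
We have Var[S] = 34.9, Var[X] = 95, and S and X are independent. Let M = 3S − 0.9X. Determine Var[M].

Var[M] = 391.05

Var[M] = a²·Var[S] + b²·Var[X] + 2ab·Cov(S, X) with a = 3, b = -0.9.
Independence gives Cov(S, X) = 0.
= 3²·34.9 + (-0.9)²·95 + 2·3·(-0.9)·0
= 314.1 + 76.95 + 0 = 391.05.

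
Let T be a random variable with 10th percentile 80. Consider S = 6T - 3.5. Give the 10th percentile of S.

10th percentile of S = 476.5

Since a = 6 > 0 the transformation is increasing, so the 10th percentile of S = a·(P_{10} of T) + b = 6·80 + (-3.5) = 476.5.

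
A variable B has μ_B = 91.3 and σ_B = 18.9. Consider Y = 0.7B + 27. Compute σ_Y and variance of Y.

σ_Y = 13.23, variance of Y = 175.0329

Y = 0.7B + 27 is linear with a = 0.7, b = 27.
σ_Y = |a|·σ_B = |0.7|·18.9 = 13.23.
variance of B = 18.9² = 357.21.
variance of Y = a²·variance of B = 0.7²·357.21 = 175.0329 (the additive constant 27 does not affect variance).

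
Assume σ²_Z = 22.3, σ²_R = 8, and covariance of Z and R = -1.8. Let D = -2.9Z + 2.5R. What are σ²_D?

σ²_D = 263.643

σ²_D = a²·σ²_Z + b²·σ²_R + 2ab·covariance of Z and R with a = -2.9, b = 2.5.
= (-2.9)²·22.3 + 2.5²·8 + 2·(-2.9)·2.5·(-1.8)
= 187.543 + 50 + 26.1 = 263.643.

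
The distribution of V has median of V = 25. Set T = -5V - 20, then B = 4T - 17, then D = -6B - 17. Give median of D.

median of T = (-5)·25 + (-20) = -145.
median of B = 4·(-145) + (-17) = -597.
median of D = (-6)·(-597) + (-17) = 3565.

median of D = 3565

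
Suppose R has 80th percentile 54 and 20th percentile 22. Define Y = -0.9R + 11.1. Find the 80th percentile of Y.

Since a = -0.9 < 0 the transformation is decreasing, reversing order: the 80th percentile of Y corresponds to the 20th percentile of R.
So P_{80}(Y) = a·P_{20}(R) + b = (-0.9)·22 + 11.1 = -8.7.

80th percentile of Y = -8.7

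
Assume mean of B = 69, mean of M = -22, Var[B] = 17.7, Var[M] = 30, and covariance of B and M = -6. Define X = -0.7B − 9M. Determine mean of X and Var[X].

mean of X = (-0.7)·mean of B + (-9)·mean of M = (-0.7)·69 + (-9)·(-22) = 149.7.
Var[X] = a²·Var[B] + b²·Var[M] + 2ab·covariance of B and M with a = -0.7, b = -9.
= (-0.7)²·17.7 + (-9)²·30 + 2·(-0.7)·(-9)·(-6)
= 8.673 + 2430 + (-75.6) = 2363.073.

mean of X = 149.7, Var[X] = 2363.073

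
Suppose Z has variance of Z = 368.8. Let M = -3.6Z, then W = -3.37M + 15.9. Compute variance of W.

variance of M = (-3.6)²·368.8 = 4779.648.
variance of W = (-3.37)²·4779.648 = 54281.9843712.

variance of W = 54281.9843712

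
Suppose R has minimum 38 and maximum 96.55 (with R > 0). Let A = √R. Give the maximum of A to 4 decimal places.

√R is increasing on this domain, so max(A) comes from max(R) = 96.55: max(A) = √(96.55) ≈ 9.826.

max(A) = 9.826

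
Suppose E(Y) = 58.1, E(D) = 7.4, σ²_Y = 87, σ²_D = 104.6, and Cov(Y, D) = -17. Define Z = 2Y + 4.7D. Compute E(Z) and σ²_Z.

E(Z) = 150.98, σ²_Z = 2339.014

E(Z) = 2·E(Y) + 4.7·E(D) = 2·58.1 + 4.7·7.4 = 150.98.
σ²_Z = a²·σ²_Y + b²·σ²_D + 2ab·Cov(Y, D) with a = 2, b = 4.7.
= 2²·87 + 4.7²·104.6 + 2·2·4.7·(-17)
= 348 + 2310.614 + (-319.6) = 2339.014.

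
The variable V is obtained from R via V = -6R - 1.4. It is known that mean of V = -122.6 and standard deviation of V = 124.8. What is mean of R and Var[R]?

mean of R = 20.2, Var[R] = 432.64

From V = -6R - 1.4: mean of V = a·mean of R + b, so mean of R = (mean of V − b)/a = (-122.6 − (-1.4))/(-6) = 20.2.
Var[V] = 124.8² = 15575.04.
Var[V] = a²·Var[R], so Var[R] = 15575.04/(-6)² = 432.64.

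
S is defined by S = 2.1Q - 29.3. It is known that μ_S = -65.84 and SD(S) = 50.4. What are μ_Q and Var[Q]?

μ_Q = -17.4, Var[Q] = 576

From S = 2.1Q - 29.3: μ_S = a·μ_Q + b, so μ_Q = (μ_S − b)/a = (-65.84 − (-29.3))/2.1 = -17.4.
Var[S] = 50.4² = 2540.16.
Var[S] = a²·Var[Q], so Var[Q] = 2540.16/2.1² = 576.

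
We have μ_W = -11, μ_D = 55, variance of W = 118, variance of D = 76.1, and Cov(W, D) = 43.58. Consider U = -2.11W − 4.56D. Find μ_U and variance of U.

μ_U = -227.59, variance of U = 2946.359416

μ_U = (-2.11)·μ_W + (-4.56)·μ_D = (-2.11)·(-11) + (-4.56)·55 = -227.59.
variance of U = a²·variance of W + b²·variance of D + 2ab·Cov(W, D) with a = -2.11, b = -4.56.
= (-2.11)²·118 + (-4.56)²·76.1 + 2·(-2.11)·(-4.56)·43.58
= 525.3478 + 1582.39296 + 838.618656 = 2946.359416.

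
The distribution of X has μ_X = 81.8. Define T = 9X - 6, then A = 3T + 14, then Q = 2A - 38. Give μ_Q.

μ_T = 9·81.8 + (-6) = 730.2.
μ_A = 3·730.2 + 14 = 2204.6.
μ_Q = 2·2204.6 + (-38) = 4371.2.

μ_Q = 4371.2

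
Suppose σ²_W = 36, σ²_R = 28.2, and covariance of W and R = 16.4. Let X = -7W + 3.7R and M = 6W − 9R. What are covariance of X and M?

By bilinearity, covariance of X and M = ac·σ²_W + bd·σ²_R + (ad+bc)·covariance of W and R, with a=-7, b=3.7, c=6, d=-9.
ac·σ²_W = (-7)·6·36 = -1512
bd·σ²_R = 3.7·(-9)·28.2 = -939.06
(ad+bc)·covariance of W and R = (85.2)·16.4 = 1397.28
covariance of X and M = -1512 + (-939.06) + 1397.28 = -1053.78.

covariance of X and M = -1053.78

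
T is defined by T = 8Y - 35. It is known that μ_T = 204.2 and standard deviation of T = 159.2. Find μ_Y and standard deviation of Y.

μ_Y = 29.9, standard deviation of Y = 19.9

From T = 8Y - 35: μ_T = a·μ_Y + b, so μ_Y = (μ_T − b)/a = (204.2 − (-35))/8 = 29.9.
standard deviation of T = |a|·standard deviation of Y, so standard deviation of Y = 159.2/|8| = 19.9.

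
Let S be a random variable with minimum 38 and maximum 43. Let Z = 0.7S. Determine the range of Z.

Range of S = 43 − 38 = 5.
Range(Z) = |a|·Range(S) = |0.7|·5 = 3.5.

Range(Z) = 3.5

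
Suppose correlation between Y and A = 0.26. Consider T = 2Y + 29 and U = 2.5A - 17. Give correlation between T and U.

Linear rescalings preserve correlation up to sign; here the slopes 2 and 2.5 have the same sign, so correlation between T and U = correlation between Y and A = 0.26.

correlation between T and U = 0.26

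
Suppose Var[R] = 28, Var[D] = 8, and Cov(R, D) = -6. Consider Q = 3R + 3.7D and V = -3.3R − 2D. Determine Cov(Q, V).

Cov(Q, V) = -227.14

By bilinearity, Cov(Q, V) = ac·Var[R] + bd·Var[D] + (ad+bc)·Cov(R, D), with a=3, b=3.7, c=-3.3, d=-2.
ac·Var[R] = 3·(-3.3)·28 = -277.2
bd·Var[D] = 3.7·(-2)·8 = -59.2
(ad+bc)·Cov(R, D) = (-18.21)·(-6) = 109.26
Cov(Q, V) = -277.2 + (-59.2) + 109.26 = -227.14.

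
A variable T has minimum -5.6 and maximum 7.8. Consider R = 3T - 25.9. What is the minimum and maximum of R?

min(R) = -42.7, max(R) = -2.5

a = 3 > 0, so min(R) = a·min(T)+b = 3·(-5.6) + (-25.9) = -42.7 and max(R) = 3·7.8 + (-25.9) = -2.5.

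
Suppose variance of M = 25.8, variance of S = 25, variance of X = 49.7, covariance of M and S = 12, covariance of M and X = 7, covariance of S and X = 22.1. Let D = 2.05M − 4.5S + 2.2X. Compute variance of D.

variance of D = 259.3825

variance of D = a²·variance of M + b²·variance of S + c²·variance of X + 2ab·covariance of M and S + 2ac·covariance of M and X + 2bc·covariance of S and X, with a = 2.05, b = -4.5, c = 2.2.
= 108.4245 + 506.25 + 240.548 + (-221.4) + 63.14 + (-437.58)
= 259.3825.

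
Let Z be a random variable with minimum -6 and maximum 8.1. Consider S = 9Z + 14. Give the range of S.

Range(S) = 126.9

Range of Z = 8.1 − (-6) = 14.1.
Range(S) = |a|·Range(Z) = |9|·14.1 = 126.9.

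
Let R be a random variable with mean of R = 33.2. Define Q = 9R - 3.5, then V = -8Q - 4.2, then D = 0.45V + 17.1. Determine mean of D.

mean of Q = 9·33.2 + (-3.5) = 295.3.
mean of V = (-8)·295.3 + (-4.2) = -2366.6.
mean of D = 0.45·(-2366.6) + 17.1 = -1047.87.

mean of D = -1047.87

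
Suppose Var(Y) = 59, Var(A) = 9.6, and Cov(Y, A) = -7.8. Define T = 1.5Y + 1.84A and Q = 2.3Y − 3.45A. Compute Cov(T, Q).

Cov(T, Q) = 149.9646

By bilinearity, Cov(T, Q) = ac·Var(Y) + bd·Var(A) + (ad+bc)·Cov(Y, A), with a=1.5, b=1.84, c=2.3, d=-3.45.
ac·Var(Y) = 1.5·2.3·59 = 203.55
bd·Var(A) = 1.84·(-3.45)·9.6 = -60.9408
(ad+bc)·Cov(Y, A) = (-0.943)·(-7.8) = 7.3554
Cov(T, Q) = 203.55 + (-60.9408) + 7.3554 = 149.9646.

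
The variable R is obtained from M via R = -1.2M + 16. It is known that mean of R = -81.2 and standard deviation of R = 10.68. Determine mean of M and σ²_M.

From R = -1.2M + 16: mean of R = a·mean of M + b, so mean of M = (mean of R − b)/a = (-81.2 − 16)/(-1.2) = 81.
σ²_R = 10.68² = 114.0624.
σ²_R = a²·σ²_M, so σ²_M = 114.0624/(-1.2)² = 79.21.

mean of M = 81, σ²_M = 79.21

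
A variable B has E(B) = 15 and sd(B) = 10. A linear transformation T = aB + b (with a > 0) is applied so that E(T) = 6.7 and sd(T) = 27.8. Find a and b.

sd(T) = a·sd(B) (a > 0), so a = 27.8/10 = 2.78.
E(T) = a·E(B) + b, so b = 6.7 − 2.78·15 = -35.

a = 2.78, b = -35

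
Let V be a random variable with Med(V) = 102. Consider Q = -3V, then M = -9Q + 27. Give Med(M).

Med(Q) = (-3)·102 = -306.
Med(M) = (-9)·(-306) + 27 = 2781.

Med(M) = 2781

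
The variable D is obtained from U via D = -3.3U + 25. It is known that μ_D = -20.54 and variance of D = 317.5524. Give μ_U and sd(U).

μ_U = 13.8, sd(U) = 5.4

From D = -3.3U + 25: μ_D = a·μ_U + b, so μ_U = (μ_D − b)/a = (-20.54 − 25)/(-3.3) = 13.8.
sd(D) = √317.5524 = 17.82.
sd(D) = |a|·sd(U), so sd(U) = 17.82/|-3.3| = 5.4.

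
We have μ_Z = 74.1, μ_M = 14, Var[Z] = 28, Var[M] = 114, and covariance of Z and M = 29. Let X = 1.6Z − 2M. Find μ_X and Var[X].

μ_X = 1.6·μ_Z + (-2)·μ_M = 1.6·74.1 + (-2)·14 = 90.56.
Var[X] = a²·Var[Z] + b²·Var[M] + 2ab·covariance of Z and M with a = 1.6, b = -2.
= 1.6²·28 + (-2)²·114 + 2·1.6·(-2)·29
= 71.68 + 456 + (-185.6) = 342.08.

μ_X = 90.56, Var[X] = 342.08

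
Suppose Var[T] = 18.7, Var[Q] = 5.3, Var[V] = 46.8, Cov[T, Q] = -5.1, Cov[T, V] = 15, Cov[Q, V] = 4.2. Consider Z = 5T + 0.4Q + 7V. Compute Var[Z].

Var[Z] = 3814.668

Var[Z] = a²·Var[T] + b²·Var[Q] + c²·Var[V] + 2ab·Cov[T, Q] + 2ac·Cov[T, V] + 2bc·Cov[Q, V], with a = 5, b = 0.4, c = 7.
= 467.5 + 0.848 + 2293.2 + (-20.4) + 1050 + 23.52
= 3814.668.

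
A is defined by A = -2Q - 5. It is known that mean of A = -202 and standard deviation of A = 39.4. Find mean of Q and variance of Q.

mean of Q = 98.5, variance of Q = 388.09

From A = -2Q - 5: mean of A = a·mean of Q + b, so mean of Q = (mean of A − b)/a = (-202 − (-5))/(-2) = 98.5.
variance of A = 39.4² = 1552.36.
variance of A = a²·variance of Q, so variance of Q = 1552.36/(-2)² = 388.09.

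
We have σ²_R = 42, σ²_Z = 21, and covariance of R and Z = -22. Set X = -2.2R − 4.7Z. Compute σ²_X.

σ²_X = a²·σ²_R + b²·σ²_Z + 2ab·covariance of R and Z with a = -2.2, b = -4.7.
= (-2.2)²·42 + (-4.7)²·21 + 2·(-2.2)·(-4.7)·(-22)
= 203.28 + 463.89 + (-454.96) = 212.21.

σ²_X = 212.21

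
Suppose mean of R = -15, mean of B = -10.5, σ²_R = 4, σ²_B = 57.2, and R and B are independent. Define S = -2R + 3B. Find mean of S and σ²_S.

mean of S = -1.5, σ²_S = 530.8

mean of S = (-2)·mean of R + 3·mean of B = (-2)·(-15) + 3·(-10.5) = -1.5.
σ²_S = a²·σ²_R + b²·σ²_B + 2ab·Cov(R, B) with a = -2, b = 3.
Independence gives Cov(R, B) = 0.
= (-2)²·4 + 3²·57.2 + 2·(-2)·3·0
= 16 + 514.8 + 0 = 530.8.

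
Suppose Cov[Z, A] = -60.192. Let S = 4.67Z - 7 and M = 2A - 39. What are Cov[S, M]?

Cov[S, M] = -562.19328

Cov[S, M] = a·c·Cov[Z, A] = 4.67·2·(-60.192) = -562.19328. Additive constants drop out.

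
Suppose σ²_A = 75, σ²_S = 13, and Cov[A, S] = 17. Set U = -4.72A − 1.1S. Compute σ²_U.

σ²_U = a²·σ²_A + b²·σ²_S + 2ab·Cov[A, S] with a = -4.72, b = -1.1.
= (-4.72)²·75 + (-1.1)²·13 + 2·(-4.72)·(-1.1)·17
= 1670.88 + 15.73 + 176.528 = 1863.138.

σ²_U = 1863.138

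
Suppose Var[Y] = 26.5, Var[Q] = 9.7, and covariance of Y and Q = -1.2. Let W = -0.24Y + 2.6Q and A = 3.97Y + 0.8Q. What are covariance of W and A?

By bilinearity, covariance of W and A = ac·Var[Y] + bd·Var[Q] + (ad+bc)·covariance of Y and Q, with a=-0.24, b=2.6, c=3.97, d=0.8.
ac·Var[Y] = (-0.24)·3.97·26.5 = -25.2492
bd·Var[Q] = 2.6·0.8·9.7 = 20.176
(ad+bc)·covariance of Y and Q = (10.13)·(-1.2) = -12.156
covariance of W and A = -25.2492 + 20.176 + (-12.156) = -17.2292.

covariance of W and A = -17.2292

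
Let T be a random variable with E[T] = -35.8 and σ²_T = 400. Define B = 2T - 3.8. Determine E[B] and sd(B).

B = 2T - 3.8 is linear with a = 2, b = -3.8.
E[B] = a·E[T] + b = 2·(-35.8) + (-3.8) = -75.4.
sd(T) = √400 = 20.
sd(B) = |a|·sd(T) = |2|·20 = 40.

E[B] = -75.4, sd(B) = 40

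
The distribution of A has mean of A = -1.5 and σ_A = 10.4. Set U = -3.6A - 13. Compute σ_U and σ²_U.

σ_U = 37.44, σ²_U = 1401.7536

U = -3.6A - 13 is linear with a = -3.6, b = -13.
σ_U = |a|·σ_A = |-3.6|·10.4 = 37.44.
σ²_A = 10.4² = 108.16.
σ²_U = a²·σ²_A = (-3.6)²·108.16 = 1401.7536 (the additive constant -13 does not affect variance).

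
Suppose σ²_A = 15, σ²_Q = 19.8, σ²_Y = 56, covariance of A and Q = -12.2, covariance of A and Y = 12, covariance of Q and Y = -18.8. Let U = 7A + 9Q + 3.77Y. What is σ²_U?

σ²_U = a²·σ²_A + b²·σ²_Q + c²·σ²_Y + 2ab·covariance of A and Q + 2ac·covariance of A and Y + 2bc·covariance of Q and Y, with a = 7, b = 9, c = 3.77.
= 735 + 1603.8 + 795.9224 + (-1537.2) + 633.36 + (-1275.768)
= 955.1144.

σ²_U = 955.1144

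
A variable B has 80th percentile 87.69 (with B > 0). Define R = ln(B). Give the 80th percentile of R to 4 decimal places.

80th percentile of R = 4.4738

ln(B) is increasing, so P_{80}(R) = g(P_{80}(B)) ≈ 4.4738.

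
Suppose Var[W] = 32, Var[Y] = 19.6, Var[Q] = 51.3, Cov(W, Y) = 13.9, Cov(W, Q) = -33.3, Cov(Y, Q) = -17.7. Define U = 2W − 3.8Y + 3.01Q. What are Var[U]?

Var[U] = a²·Var[W] + b²·Var[Y] + c²·Var[Q] + 2ab·Cov(W, Y) + 2ac·Cov(W, Q) + 2bc·Cov(Y, Q), with a = 2, b = -3.8, c = 3.01.
= 128 + 283.024 + 464.78313 + (-211.28) + (-400.932) + 404.9052
= 668.50033.

Var[U] = 668.50033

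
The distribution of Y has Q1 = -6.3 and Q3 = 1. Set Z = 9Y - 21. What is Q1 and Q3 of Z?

a = 9 > 0: Q1(Z) = a·Q1(Y)+b = -77.7, Q3(Z) = a·Q3(Y)+b = -12.

Q1(Z) = -77.7, Q3(Z) = -12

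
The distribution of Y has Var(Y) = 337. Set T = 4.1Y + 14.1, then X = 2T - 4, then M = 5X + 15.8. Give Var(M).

Var(M) = 566497

Var(T) = 4.1²·337 = 5664.97.
Var(X) = 2²·5664.97 = 22659.88.
Var(M) = 5²·22659.88 = 566497.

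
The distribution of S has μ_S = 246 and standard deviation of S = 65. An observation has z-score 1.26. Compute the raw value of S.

S = μ_S + z·standard deviation of S = 246 + 1.26·65 = 327.9.

S = 327.9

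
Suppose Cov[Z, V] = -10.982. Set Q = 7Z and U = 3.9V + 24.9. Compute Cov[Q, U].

Cov[Q, U] = -299.8086

Cov[Q, U] = a·c·Cov[Z, V] = 7·3.9·(-10.982) = -299.8086. Additive constants drop out.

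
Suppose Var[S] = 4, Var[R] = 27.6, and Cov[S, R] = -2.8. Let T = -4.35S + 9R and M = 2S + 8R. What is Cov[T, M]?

Cov[T, M] = 1999.44

By bilinearity, Cov[T, M] = ac·Var[S] + bd·Var[R] + (ad+bc)·Cov[S, R], with a=-4.35, b=9, c=2, d=8.
ac·Var[S] = (-4.35)·2·4 = -34.8
bd·Var[R] = 9·8·27.6 = 1987.2
(ad+bc)·Cov[S, R] = (-16.8)·(-2.8) = 47.04
Cov[T, M] = -34.8 + 1987.2 + 47.04 = 1999.44.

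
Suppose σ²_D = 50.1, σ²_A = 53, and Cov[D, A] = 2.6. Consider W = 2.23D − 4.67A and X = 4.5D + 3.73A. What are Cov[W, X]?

By bilinearity, Cov[W, X] = ac·σ²_D + bd·σ²_A + (ad+bc)·Cov[D, A], with a=2.23, b=-4.67, c=4.5, d=3.73.
ac·σ²_D = 2.23·4.5·50.1 = 502.7535
bd·σ²_A = (-4.67)·3.73·53 = -923.2123
(ad+bc)·Cov[D, A] = (-12.6971)·2.6 = -33.01246
Cov[W, X] = 502.7535 + (-923.2123) + (-33.01246) = -453.47126.

Cov[W, X] = -453.47126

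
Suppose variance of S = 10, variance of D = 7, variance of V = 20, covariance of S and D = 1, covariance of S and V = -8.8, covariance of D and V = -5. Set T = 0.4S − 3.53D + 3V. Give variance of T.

variance of T = a²·variance of S + b²·variance of D + c²·variance of V + 2ab·covariance of S and D + 2ac·covariance of S and V + 2bc·covariance of D and V, with a = 0.4, b = -3.53, c = 3.
= 1.6 + 87.2263 + 180 + (-2.824) + (-21.12) + 105.9
= 350.7823.

variance of T = 350.7823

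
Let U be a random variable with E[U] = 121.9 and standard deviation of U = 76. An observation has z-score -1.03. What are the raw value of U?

U = 43.62

U = E[U] + z·standard deviation of U = 121.9 + (-1.03)·76 = 43.62.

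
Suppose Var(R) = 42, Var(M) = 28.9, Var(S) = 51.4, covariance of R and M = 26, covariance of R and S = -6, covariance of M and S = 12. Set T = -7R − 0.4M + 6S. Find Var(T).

Var(T) = 4505.024

Var(T) = a²·Var(R) + b²·Var(M) + c²·Var(S) + 2ab·covariance of R and M + 2ac·covariance of R and S + 2bc·covariance of M and S, with a = -7, b = -0.4, c = 6.
= 2058 + 4.624 + 1850.4 + 145.6 + 504 + (-57.6)
= 4505.024.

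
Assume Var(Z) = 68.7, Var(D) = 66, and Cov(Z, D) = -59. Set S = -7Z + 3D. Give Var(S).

Var(S) = a²·Var(Z) + b²·Var(D) + 2ab·Cov(Z, D) with a = -7, b = 3.
= (-7)²·68.7 + 3²·66 + 2·(-7)·3·(-59)
= 3366.3 + 594 + 2478 = 6438.3.

Var(S) = 6438.3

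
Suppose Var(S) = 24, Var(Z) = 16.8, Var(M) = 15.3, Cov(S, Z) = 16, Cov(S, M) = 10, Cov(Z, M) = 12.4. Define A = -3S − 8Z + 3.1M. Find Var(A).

Var(A) = a²·Var(S) + b²·Var(Z) + c²·Var(M) + 2ab·Cov(S, Z) + 2ac·Cov(S, M) + 2bc·Cov(Z, M), with a = -3, b = -8, c = 3.1.
= 216 + 1075.2 + 147.033 + 768 + (-186) + (-615.04)
= 1405.193.

Var(A) = 1405.193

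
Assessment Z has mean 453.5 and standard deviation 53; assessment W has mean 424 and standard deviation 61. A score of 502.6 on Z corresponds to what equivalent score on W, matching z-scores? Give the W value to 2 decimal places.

z = (502.6 − 453.5)/53 ≈ 0.9264.
W = 424 + z·61 = 424 + (502.6 − 453.5)·61/53 ≈ 480.51.

W = 480.51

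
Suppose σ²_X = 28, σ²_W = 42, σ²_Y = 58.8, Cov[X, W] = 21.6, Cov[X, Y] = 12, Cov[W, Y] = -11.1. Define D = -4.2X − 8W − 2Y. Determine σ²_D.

σ²_D = a²·σ²_X + b²·σ²_W + c²·σ²_Y + 2ab·Cov[X, W] + 2ac·Cov[X, Y] + 2bc·Cov[W, Y], with a = -4.2, b = -8, c = -2.
= 493.92 + 2688 + 235.2 + 1451.52 + 201.6 + (-355.2)
= 4715.04.

σ²_D = 4715.04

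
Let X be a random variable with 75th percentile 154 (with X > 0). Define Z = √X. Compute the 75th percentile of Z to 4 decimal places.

√X is increasing, so P_{75}(Z) = g(P_{75}(X)) ≈ 12.4097.

75th percentile of Z = 12.4097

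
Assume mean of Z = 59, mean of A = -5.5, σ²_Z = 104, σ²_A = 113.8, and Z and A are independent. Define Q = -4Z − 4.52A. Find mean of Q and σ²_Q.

mean of Q = (-4)·mean of Z + (-4.52)·mean of A = (-4)·59 + (-4.52)·(-5.5) = -211.14.
σ²_Q = a²·σ²_Z + b²·σ²_A + 2ab·Cov(Z, A) with a = -4, b = -4.52.
Independence gives Cov(Z, A) = 0.
= (-4)²·104 + (-4.52)²·113.8 + 2·(-4)·(-4.52)·0
= 1664 + 2324.97952 + 0 = 3988.97952.

mean of Q = -211.14, σ²_Q = 3988.97952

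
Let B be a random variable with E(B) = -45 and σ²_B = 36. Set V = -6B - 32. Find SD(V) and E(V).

SD(V) = 36, E(V) = 238

V = -6B - 32 is linear with a = -6, b = -32.
SD(B) = √36 = 6.
SD(V) = |a|·SD(B) = |-6|·6 = 36.
E(V) = a·E(B) + b = (-6)·(-45) + (-32) = 238.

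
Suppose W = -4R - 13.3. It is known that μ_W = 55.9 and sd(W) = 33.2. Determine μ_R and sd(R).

μ_R = -17.3, sd(R) = 8.3

From W = -4R - 13.3: μ_W = a·μ_R + b, so μ_R = (μ_W − b)/a = (55.9 − (-13.3))/(-4) = -17.3.
sd(W) = |a|·sd(R), so sd(R) = 33.2/|-4| = 8.3.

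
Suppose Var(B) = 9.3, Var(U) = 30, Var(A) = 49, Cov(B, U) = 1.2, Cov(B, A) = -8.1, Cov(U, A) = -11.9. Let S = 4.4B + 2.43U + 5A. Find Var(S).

Var(S) = 962.2858

Var(S) = a²·Var(B) + b²·Var(U) + c²·Var(A) + 2ab·Cov(B, U) + 2ac·Cov(B, A) + 2bc·Cov(U, A), with a = 4.4, b = 2.43, c = 5.
= 180.048 + 177.147 + 1225 + 25.6608 + (-356.4) + (-289.17)
= 962.2858.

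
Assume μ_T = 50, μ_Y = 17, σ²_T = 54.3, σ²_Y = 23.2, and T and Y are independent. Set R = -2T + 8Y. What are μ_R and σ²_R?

μ_R = (-2)·μ_T + 8·μ_Y = (-2)·50 + 8·17 = 36.
σ²_R = a²·σ²_T + b²·σ²_Y + 2ab·covariance of T and Y with a = -2, b = 8.
Independence gives covariance of T and Y = 0.
= (-2)²·54.3 + 8²·23.2 + 2·(-2)·8·0
= 217.2 + 1484.8 + 0 = 1702.

μ_R = 36, σ²_R = 1702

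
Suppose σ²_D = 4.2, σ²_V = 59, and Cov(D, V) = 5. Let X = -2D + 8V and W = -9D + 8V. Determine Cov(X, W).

By bilinearity, Cov(X, W) = ac·σ²_D + bd·σ²_V + (ad+bc)·Cov(D, V), with a=-2, b=8, c=-9, d=8.
ac·σ²_D = (-2)·(-9)·4.2 = 75.6
bd·σ²_V = 8·8·59 = 3776
(ad+bc)·Cov(D, V) = (-88)·5 = -440
Cov(X, W) = 75.6 + 3776 + (-440) = 3411.6.

Cov(X, W) = 3411.6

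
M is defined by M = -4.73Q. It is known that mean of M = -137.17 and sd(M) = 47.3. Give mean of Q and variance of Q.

mean of Q = 29, variance of Q = 100

From M = -4.73Q: mean of M = a·mean of Q + b, so mean of Q = (mean of M − b)/a = (-137.17 − 0)/(-4.73) = 29.
variance of M = 47.3² = 2237.29.
variance of M = a²·variance of Q, so variance of Q = 2237.29/(-4.73)² = 100.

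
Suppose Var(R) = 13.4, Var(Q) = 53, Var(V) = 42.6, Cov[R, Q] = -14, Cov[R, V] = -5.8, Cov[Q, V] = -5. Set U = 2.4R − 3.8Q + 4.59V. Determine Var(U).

Var(U) = a²·Var(R) + b²·Var(Q) + c²·Var(V) + 2ab·Cov[R, Q] + 2ac·Cov[R, V] + 2bc·Cov[Q, V], with a = 2.4, b = -3.8, c = 4.59.
= 77.184 + 765.32 + 897.50106 + 255.36 + (-127.7856) + 174.42
= 2041.99946.

Var(U) = 2041.99946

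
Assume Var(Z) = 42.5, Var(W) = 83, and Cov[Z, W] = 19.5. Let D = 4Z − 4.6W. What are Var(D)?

Var(D) = a²·Var(Z) + b²·Var(W) + 2ab·Cov[Z, W] with a = 4, b = -4.6.
= 4²·42.5 + (-4.6)²·83 + 2·4·(-4.6)·19.5
= 680 + 1756.28 + (-717.6) = 1718.68.

Var(D) = 1718.68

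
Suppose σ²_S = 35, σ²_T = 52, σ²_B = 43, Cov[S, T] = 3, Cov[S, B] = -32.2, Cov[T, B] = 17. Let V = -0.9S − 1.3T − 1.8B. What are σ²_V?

σ²_V = 237.802

σ²_V = a²·σ²_S + b²·σ²_T + c²·σ²_B + 2ab·Cov[S, T] + 2ac·Cov[S, B] + 2bc·Cov[T, B], with a = -0.9, b = -1.3, c = -1.8.
= 28.35 + 87.88 + 139.32 + 7.02 + (-104.328) + 79.56
= 237.802.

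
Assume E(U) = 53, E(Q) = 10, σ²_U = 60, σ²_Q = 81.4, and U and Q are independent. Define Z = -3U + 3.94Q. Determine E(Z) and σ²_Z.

E(Z) = (-3)·E(U) + 3.94·E(Q) = (-3)·53 + 3.94·10 = -119.6.
σ²_Z = a²·σ²_U + b²·σ²_Q + 2ab·Cov(U, Q) with a = -3, b = 3.94.
Independence gives Cov(U, Q) = 0.
= (-3)²·60 + 3.94²·81.4 + 2·(-3)·3.94·0
= 540 + 1263.62104 + 0 = 1803.62104.

E(Z) = -119.6, σ²_Z = 1803.62104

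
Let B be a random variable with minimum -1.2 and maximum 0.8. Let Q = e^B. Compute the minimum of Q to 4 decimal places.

min(Q) = 0.3012

e^B is increasing on this domain, so min(Q) comes from min(B) = -1.2: min(Q) = exp(-1.2) ≈ 0.3012.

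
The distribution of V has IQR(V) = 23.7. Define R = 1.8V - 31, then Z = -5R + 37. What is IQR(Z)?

IQR(Z) = 213.3

IQR(R) = |1.8|·23.7 = 42.66.
IQR(Z) = |-5|·42.66 = 213.3.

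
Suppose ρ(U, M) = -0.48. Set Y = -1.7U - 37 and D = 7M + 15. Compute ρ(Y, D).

ρ(Y, D) = 0.48

Linear rescalings preserve |correlation|; the slopes -1.7 and 7 have opposite signs, so the correlation flips sign: ρ(Y, D) = −ρ(U, M) = 0.48.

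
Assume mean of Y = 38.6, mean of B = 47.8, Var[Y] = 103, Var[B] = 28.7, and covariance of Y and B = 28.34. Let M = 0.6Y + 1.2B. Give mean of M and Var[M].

mean of M = 80.52, Var[M] = 119.2176

mean of M = 0.6·mean of Y + 1.2·mean of B = 0.6·38.6 + 1.2·47.8 = 80.52.
Var[M] = a²·Var[Y] + b²·Var[B] + 2ab·covariance of Y and B with a = 0.6, b = 1.2.
= 0.6²·103 + 1.2²·28.7 + 2·0.6·1.2·28.34
= 37.08 + 41.328 + 40.8096 = 119.2176.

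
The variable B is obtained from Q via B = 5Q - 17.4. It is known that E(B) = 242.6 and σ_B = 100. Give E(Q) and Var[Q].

From B = 5Q - 17.4: E(B) = a·E(Q) + b, so E(Q) = (E(B) − b)/a = (242.6 − (-17.4))/5 = 52.
Var[B] = 100² = 10000.
Var[B] = a²·Var[Q], so Var[Q] = 10000/5² = 400.

E(Q) = 52, Var[Q] = 400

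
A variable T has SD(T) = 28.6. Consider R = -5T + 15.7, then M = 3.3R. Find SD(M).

SD(R) = |-5|·28.6 = 143.
SD(M) = |3.3|·143 = 471.9.

SD(M) = 471.9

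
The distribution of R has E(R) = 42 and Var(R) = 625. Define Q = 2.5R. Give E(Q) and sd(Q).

Q = 2.5R is linear with a = 2.5, b = 0.
E(Q) = a·E(R) + b = 2.5·42 = 105.
sd(R) = √625 = 25.
sd(Q) = |a|·sd(R) = |2.5|·25 = 62.5.

E(Q) = 105, sd(Q) = 62.5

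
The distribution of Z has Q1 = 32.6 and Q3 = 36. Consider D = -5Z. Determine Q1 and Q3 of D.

a = -5 < 0 reverses order: Q1(D) comes from Q3(Z), Q3(D) from Q1(Z).
Q1(D) = (-5)·36 = -180; Q3(D) = (-5)·32.6 = -163.

Q1(D) = -180, Q3(D) = -163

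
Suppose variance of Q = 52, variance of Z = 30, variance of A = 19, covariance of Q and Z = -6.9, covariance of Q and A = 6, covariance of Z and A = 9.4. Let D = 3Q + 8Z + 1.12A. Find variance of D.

variance of D = a²·variance of Q + b²·variance of Z + c²·variance of A + 2ab·covariance of Q and Z + 2ac·covariance of Q and A + 2bc·covariance of Z and A, with a = 3, b = 8, c = 1.12.
= 468 + 1920 + 23.8336 + (-331.2) + 40.32 + 168.448
= 2289.4016.

variance of D = 2289.4016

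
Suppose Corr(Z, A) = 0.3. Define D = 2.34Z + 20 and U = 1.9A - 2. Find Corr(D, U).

Corr(D, U) = 0.3

Linear rescalings preserve correlation up to sign; here the slopes 2.34 and 1.9 have the same sign, so Corr(D, U) = Corr(Z, A) = 0.3.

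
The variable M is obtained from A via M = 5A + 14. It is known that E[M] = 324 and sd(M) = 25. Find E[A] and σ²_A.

From M = 5A + 14: E[M] = a·E[A] + b, so E[A] = (E[M] − b)/a = (324 − 14)/5 = 62.
σ²_M = 25² = 625.
σ²_M = a²·σ²_A, so σ²_A = 625/5² = 25.

E[A] = 62, σ²_A = 25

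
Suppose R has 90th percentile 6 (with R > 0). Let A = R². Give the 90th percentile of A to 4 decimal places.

90th percentile of A = 36

R² is increasing, so P_{90}(A) = g(P_{90}(R)) = 36.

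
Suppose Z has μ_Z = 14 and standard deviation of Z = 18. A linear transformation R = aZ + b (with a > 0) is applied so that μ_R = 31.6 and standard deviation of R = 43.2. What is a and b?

a = 2.4, b = -2

standard deviation of R = a·standard deviation of Z (a > 0), so a = 43.2/18 = 2.4.
μ_R = a·μ_Z + b, so b = 31.6 − 2.4·14 = -2.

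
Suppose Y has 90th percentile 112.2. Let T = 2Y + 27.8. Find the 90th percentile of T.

90th percentile of T = 252.2

Since a = 2 > 0 the transformation is increasing, so the 90th percentile of T = a·(P_{90} of Y) + b = 2·112.2 + 27.8 = 252.2.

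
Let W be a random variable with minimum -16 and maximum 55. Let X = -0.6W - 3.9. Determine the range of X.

Range(X) = 42.6

Range of W = 55 − (-16) = 71.
Range(X) = |a|·Range(W) = |-0.6|·71 = 42.6.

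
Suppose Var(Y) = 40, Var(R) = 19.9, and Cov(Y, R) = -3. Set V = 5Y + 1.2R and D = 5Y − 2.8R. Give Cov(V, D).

Cov(V, D) = 957.136

By bilinearity, Cov(V, D) = ac·Var(Y) + bd·Var(R) + (ad+bc)·Cov(Y, R), with a=5, b=1.2, c=5, d=-2.8.
ac·Var(Y) = 5·5·40 = 1000
bd·Var(R) = 1.2·(-2.8)·19.9 = -66.864
(ad+bc)·Cov(Y, R) = (-8)·(-3) = 24
Cov(V, D) = 1000 + (-66.864) + 24 = 957.136.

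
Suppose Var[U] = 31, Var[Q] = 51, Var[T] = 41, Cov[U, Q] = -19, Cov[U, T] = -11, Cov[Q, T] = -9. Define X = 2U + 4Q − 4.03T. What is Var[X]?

Var[X] = a²·Var[U] + b²·Var[Q] + c²·Var[T] + 2ab·Cov[U, Q] + 2ac·Cov[U, T] + 2bc·Cov[Q, T], with a = 2, b = 4, c = -4.03.
= 124 + 816 + 665.8769 + (-304) + 177.32 + 290.16
= 1769.3569.

Var[X] = 1769.3569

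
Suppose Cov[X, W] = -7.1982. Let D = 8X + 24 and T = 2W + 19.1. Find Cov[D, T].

Cov[D, T] = a·c·Cov[X, W] = 8·2·(-7.1982) = -115.1712. Additive constants drop out.

Cov[D, T] = -115.1712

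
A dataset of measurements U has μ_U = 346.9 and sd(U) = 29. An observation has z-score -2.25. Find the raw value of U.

U = 281.65

U = μ_U + z·sd(U) = 346.9 + (-2.25)·29 = 281.65.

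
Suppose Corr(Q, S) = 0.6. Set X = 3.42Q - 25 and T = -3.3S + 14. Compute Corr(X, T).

Corr(X, T) = -0.6

Linear rescalings preserve |correlation|; the slopes 3.42 and -3.3 have opposite signs, so the correlation flips sign: Corr(X, T) = −Corr(Q, S) = -0.6.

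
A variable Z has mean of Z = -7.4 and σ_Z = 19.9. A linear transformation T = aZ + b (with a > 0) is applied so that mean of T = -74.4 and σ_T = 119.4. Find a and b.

a = 6, b = -30

σ_T = a·σ_Z (a > 0), so a = 119.4/19.9 = 6.
mean of T = a·mean of Z + b, so b = -74.4 − 6·(-7.4) = -30.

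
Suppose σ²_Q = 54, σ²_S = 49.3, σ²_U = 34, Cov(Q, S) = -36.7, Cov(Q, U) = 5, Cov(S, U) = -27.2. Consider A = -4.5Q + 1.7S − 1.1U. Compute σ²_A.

σ²_A = 1989.855

σ²_A = a²·σ²_Q + b²·σ²_S + c²·σ²_U + 2ab·Cov(Q, S) + 2ac·Cov(Q, U) + 2bc·Cov(S, U), with a = -4.5, b = 1.7, c = -1.1.
= 1093.5 + 142.477 + 41.14 + 561.51 + 49.5 + 101.728
= 1989.855.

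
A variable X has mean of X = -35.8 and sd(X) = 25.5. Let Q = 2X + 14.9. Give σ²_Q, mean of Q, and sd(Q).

σ²_Q = 2601, mean of Q = -56.7, sd(Q) = 51

Q = 2X + 14.9 is linear with a = 2, b = 14.9.
σ²_X = 25.5² = 650.25.
σ²_Q = a²·σ²_X = 2²·650.25 = 2601 (the additive constant 14.9 does not affect variance).
mean of Q = a·mean of X + b = 2·(-35.8) + 14.9 = -56.7.
sd(Q) = |a|·sd(X) = |2|·25.5 = 51.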